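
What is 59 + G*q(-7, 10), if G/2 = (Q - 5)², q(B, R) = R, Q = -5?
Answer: 2059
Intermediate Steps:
G = 200 (G = 2*(-5 - 5)² = 2*(-10)² = 2*100 = 200)
59 + G*q(-7, 10) = 59 + 200*10 = 59 + 2000 = 2059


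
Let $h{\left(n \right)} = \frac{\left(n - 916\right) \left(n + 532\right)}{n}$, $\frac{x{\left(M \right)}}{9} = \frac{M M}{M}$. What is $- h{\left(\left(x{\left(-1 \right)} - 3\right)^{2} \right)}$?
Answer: $\frac{32617}{9} \approx 3624.1$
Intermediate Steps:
$x{\left(M \right)} = 9 M$ ($x{\left(M \right)} = 9 \frac{M M}{M} = 9 \frac{M^{2}}{M} = 9 M$)
$h{\left(n \right)} = \frac{\left(-916 + n\right) \left(532 + n\right)}{n}$
$- h{\left(\left(x{\left(-1 \right)} - 3\right)^{2} \right)} = - (-384 + \left(9 \left(-1\right) - 3\right)^{2} - \frac{487312}{\left(9 \left(-1\right) - 3\right)^{2}}) = - (-384 + \left(-9 - 3\right)^{2} - \frac{487312}{\left(-9 - 3\right)^{2}}) = - (-384 + \left(-12\right)^{2} - \frac{487312}{\left(-12\right)^{2}}) = - (-384 + 144 - \frac{487312}{144}) = - (-384 + 144 - \frac{30457}{9}) = \left(-1\right) \left(- \frac{32617}{9}\right) = \frac{32617}{9}$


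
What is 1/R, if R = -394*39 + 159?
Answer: -1/15207 ≈ -6.5759e-5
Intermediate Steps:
R = -15207 (R = -15366 + 159 = -15207)
1/R = 1/(-15207) = -1/15207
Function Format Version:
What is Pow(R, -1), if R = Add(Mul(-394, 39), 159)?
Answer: Rational(-1, 15207) ≈ -6.5759e-5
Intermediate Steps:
R = -15207 (R = Add(-15366, 159) = -15207)
Pow(R, -1) = Pow(-15207, -1) = Rational(-1, 15207)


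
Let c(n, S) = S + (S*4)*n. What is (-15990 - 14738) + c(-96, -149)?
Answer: 26339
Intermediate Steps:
c(n, S) = S + 4*S*n (c(n, S) = S + (4*S)*n = S + 4*S*n)
(-15990 - 14738) + c(-96, -149) = (-15990 - 14738) - 149*(1 + 4*(-96)) = -30728 - 149*(1 - 384) = -30728 - 149*(-383) = -30728 + 57067 = 26339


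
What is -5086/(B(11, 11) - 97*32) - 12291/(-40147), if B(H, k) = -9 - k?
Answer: 121292363/62709614 ≈ 1.9342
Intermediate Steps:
-5086/(B(11, 11) - 97*32) - 12291/(-40147) = -5086/((-9 - 1*11) - 97*32) - 12291/(-40147) = -5086/((-9 - 11) - 3104) - 12291*(-1/40147) = -5086/(-20 - 3104) + 12291/40147 = -5086/(-3124) + 12291/40147 = -5086*(-1/3124) + 12291/40147 = 2543/1562 + 12291/40147 = 121292363/62709614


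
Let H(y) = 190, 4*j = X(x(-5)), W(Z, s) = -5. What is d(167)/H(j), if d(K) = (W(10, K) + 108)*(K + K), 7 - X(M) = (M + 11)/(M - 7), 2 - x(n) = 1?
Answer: 17201/95 ≈ 181.06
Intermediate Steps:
x(n) = 1 (x(n) = 2 - 1*1 = 2 - 1 = 1)
X(M) = 7 - (11 + M)/(-7 + M) (X(M) = 7 - (M + 11)/(M - 7) = 7 - (11 + M)/(-7 + M))
j = 9/4 (j = (6*(-10 + 1)/(-7 + 1))/4 = (6*(-9)/(-6))/4 = (6*(-1/6)*(-9))/4 = (1/4)*9 = 9/4 ≈ 2.2500)
d(K) = 206*K (d(K) = (-5 + 108)*(K + K) = 103*(2*K) = 206*K)
d(167)/H(j) = (206*167)/190 = 34402*(1/190) = 17201/95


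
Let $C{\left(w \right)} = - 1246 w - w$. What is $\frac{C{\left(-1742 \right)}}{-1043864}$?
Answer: $- \frac{1086137}{521932} \approx -2.081$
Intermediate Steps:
$C{\left(w \right)} = - 1247 w$
$\frac{C{\left(-1742 \right)}}{-1043864} = \frac{\left(-1247\right) \left(-1742\right)}{-1043864} = 2172274 \left(- \frac{1}{1043864}\right) = - \frac{1086137}{521932}$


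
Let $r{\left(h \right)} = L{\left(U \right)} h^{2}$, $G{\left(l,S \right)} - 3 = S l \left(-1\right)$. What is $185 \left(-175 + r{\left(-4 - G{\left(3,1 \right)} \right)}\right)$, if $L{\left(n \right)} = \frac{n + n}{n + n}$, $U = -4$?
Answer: $-29415$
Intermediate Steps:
$G{\left(l,S \right)} = 3 - S l$ ($G{\left(l,S \right)} = 3 + S l \left(-1\right) = 3 - S l$)
$L{\left(n \right)} = 1$ ($L{\left(n \right)} = \frac{2 n}{2 n} = 2 n \frac{1}{2 n} = 1$)
$r{\left(h \right)} = h^{2}$ ($r{\left(h \right)} = 1 h^{2} = h^{2}$)
$185 \left(-175 + r{\left(-4 - G{\left(3,1 \right)} \right)}\right) = 185 \left(-175 + \left(-4 - \left(3 - 1 \cdot 3\right)\right)^{2}\right) = 185 \left(-175 + \left(-4 - \left(3 - 3\right)\right)^{2}\right) = 185 \left(-175 + \left(-4 - 0\right)^{2}\right) = 185 \left(-175 + \left(-4 + 0\right)^{2}\right) = 185 \left(-175 + \left(-4\right)^{2}\right) = 185 \left(-175 + 16\right) = 185 \left(-159\right) = -29415$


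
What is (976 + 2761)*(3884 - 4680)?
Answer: -2974652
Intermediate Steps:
(976 + 2761)*(3884 - 4680) = 3737*(-796) = -2974652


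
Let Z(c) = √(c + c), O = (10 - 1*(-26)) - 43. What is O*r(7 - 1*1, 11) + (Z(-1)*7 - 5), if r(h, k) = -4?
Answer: 23 + 7*I*√2 ≈ 23.0 + 9.8995*I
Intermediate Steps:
O = -7 (O = (10 + 26) - 43 = 36 - 43 = -7)
Z(c) = √2*√c (Z(c) = √(2*c) = √2*√c)
O*r(7 - 1*1, 11) + (Z(-1)*7 - 5) = -7*(-4) + ((√2*√(-1))*7 - 5) = 28 + ((√2*I)*7 - 5) = 28 + ((I*√2)*7 - 5) = 28 + (7*I*√2 - 5) = 28 + (-5 + 7*I*√2) = 23 + 7*I*√2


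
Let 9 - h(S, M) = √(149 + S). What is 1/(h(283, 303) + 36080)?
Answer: 36089/1302415489 + 12*√3/1302415489 ≈ 2.7725e-5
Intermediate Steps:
h(S, M) = 9 - √(149 + S)
1/(h(283, 303) + 36080) = 1/((9 - √(149 + 283)) + 36080) = 1/((9 - √432) + 36080) = 1/((9 - 12*√3) + 36080) = 1/(36089 - 12*√3)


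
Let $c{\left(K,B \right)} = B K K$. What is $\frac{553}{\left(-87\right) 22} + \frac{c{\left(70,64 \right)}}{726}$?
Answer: $\frac{3029439}{7018} \approx 431.67$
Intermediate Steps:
$c{\left(K,B \right)} = B K^{2}$
$\frac{553}{\left(-87\right) 22} + \frac{c{\left(70,64 \right)}}{726} = \frac{553}{\left(-87\right) 22} + \frac{64 \cdot 70^{2}}{726} = \frac{553}{-1914} + 64 \cdot 4900 \cdot \frac{1}{726} = 553 \left(- \frac{1}{1914}\right) + 313600 \cdot \frac{1}{726} = - \frac{553}{1914} + \frac{156800}{363} = \frac{3029439}{7018}$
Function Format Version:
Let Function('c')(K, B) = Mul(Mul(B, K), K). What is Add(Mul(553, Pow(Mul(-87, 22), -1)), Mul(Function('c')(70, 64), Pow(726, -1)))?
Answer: Rational(3029439, 7018) ≈ 431.67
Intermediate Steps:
Function('c')(K, B) = Mul(B, Pow(K, 2))
Add(Mul(553, Pow(Mul(-87, 22), -1)), Mul(Function('c')(70, 64), Pow(726, -1))) = Add(Mul(553, Pow(Mul(-87, 22), -1)), Mul(Mul(64, Pow(70, 2)), Pow(726, -1))) = Add(Mul(553, Pow(-1914, -1)), Mul(Mul(64, 4900), Rational(1, 726))) = Add(Mul(553, Rational(-1, 1914)), Mul(313600, Rational(1, 726))) = Add(Rational(-553, 1914), Rational(156800, 363)) = Rational(3029439, 7018)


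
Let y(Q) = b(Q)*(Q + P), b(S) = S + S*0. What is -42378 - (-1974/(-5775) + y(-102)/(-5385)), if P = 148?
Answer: -4183887816/98725 ≈ -42379.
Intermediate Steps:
b(S) = S (b(S) = S + 0 = S)
y(Q) = Q*(148 + Q) (y(Q) = Q*(Q + 148) = Q*(148 + Q))
-42378 - (-1974/(-5775) + y(-102)/(-5385)) = -42378 - (-1974/(-5775) - 102*(148 - 102)/(-5385)) = -42378 - (-1974*(-1/5775) - 102*46*(-1/5385)) = -42378 - (94/275 - 4692*(-1/5385)) = -42378 - (94/275 + 1564/1795) = -42378 - 1*119766/98725 = -42378 - 119766/98725 = -4183887816/98725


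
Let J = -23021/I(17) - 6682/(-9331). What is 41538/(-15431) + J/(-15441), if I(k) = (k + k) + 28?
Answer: -3954289179443/1482198688334 ≈ -2.6679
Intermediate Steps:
I(k) = 28 + 2*k (I(k) = 2*k + 28 = 28 + 2*k)
J = -6915957/18662 (J = -23021/(28 + 2*17) - 6682/(-9331) = -23021/(28 + 34) - 6682*(-1/9331) = -23021/62 + 6682/9331 = -6915957/18662 ≈ -370.59)
41538/(-15431) + J/(-15441) = 41538/(-15431) - 6915957/18662/(-15441) = 41538*(-1/15431) - 6915957/18662*(-1/15441) = -41538/15431 + 2305319/96053314 = -3954289179443/1482198688334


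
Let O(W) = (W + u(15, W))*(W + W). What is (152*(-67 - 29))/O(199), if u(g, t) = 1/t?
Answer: -3648/19801 ≈ -0.18423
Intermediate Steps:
O(W) = 2*W*(W + 1/W) (O(W) = (W + 1/W)*(W + W) = (W + 1/W)*(2*W) = 2*W*(W + 1/W))
(152*(-67 - 29))/O(199) = (152*(-67 - 29))/(2 + 2*199²) = (152*(-96))/(2 + 2*39601) = -14592/(2 + 79202) = -14592/79204 = -14592*1/79204 = -3648/19801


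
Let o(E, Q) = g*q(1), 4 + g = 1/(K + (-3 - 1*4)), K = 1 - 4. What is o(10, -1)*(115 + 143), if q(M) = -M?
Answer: 5289/5 ≈ 1057.8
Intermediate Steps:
K = -3
g = -41/10 (g = -4 + 1/(-3 + (-3 - 1*4)) = -4 + 1/(-3 + (-3 - 4)) = -4 + 1/(-3 - 7) = -4 + 1/(-10) = -4 - 1/10 = -41/10 ≈ -4.1000)
o(E, Q) = 41/10 (o(E, Q) = -(-41)/10 = -41/10*(-1) = 41/10)
o(10, -1)*(115 + 143) = 41*(115 + 143)/10 = (41/10)*258 = 5289/5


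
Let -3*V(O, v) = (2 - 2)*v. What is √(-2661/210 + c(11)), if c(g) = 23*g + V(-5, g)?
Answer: √1177610/70 ≈ 15.503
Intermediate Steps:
V(O, v) = 0 (V(O, v) = -(2 - 2)*v/3 = -0*v = -⅓*0 = 0)
c(g) = 23*g (c(g) = 23*g + 0 = 23*g)
√(-2661/210 + c(11)) = √(-2661/210 + 23*11) = √(-2661*1/210 + 253) = √(-887/70 + 253) = √(16823/70) = √1177610/70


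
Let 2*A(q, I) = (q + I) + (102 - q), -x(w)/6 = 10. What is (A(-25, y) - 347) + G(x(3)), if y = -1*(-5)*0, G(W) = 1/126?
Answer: -37295/126 ≈ -295.99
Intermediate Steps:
x(w) = -60 (x(w) = -6*10 = -60)
G(W) = 1/126
y = 0 (y = 5*0 = 0)
A(q, I) = 51 + I/2 (A(q, I) = ((q + I) + (102 - q))/2 = ((I + q) + (102 - q))/2 = (102 + I)/2 = 51 + I/2)
(A(-25, y) - 347) + G(x(3)) = ((51 + (1/2)*0) - 347) + 1/126 = ((51 + 0) - 347) + 1/126 = (51 - 347) + 1/126 = -296 + 1/126 = -37295/126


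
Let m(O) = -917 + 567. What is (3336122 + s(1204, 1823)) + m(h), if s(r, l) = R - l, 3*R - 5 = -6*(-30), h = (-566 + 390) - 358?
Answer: 10002032/3 ≈ 3.3340e+6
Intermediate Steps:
h = -534 (h = -176 - 358 = -534)
R = 185/3 (R = 5/3 + (-6*(-30))/3 = 5/3 + (⅓)*180 = 5/3 + 60 = 185/3 ≈ 61.667)
s(r, l) = 185/3 - l
m(O) = -350
(3336122 + s(1204, 1823)) + m(h) = (3336122 + (185/3 - 1*1823)) - 350 = (3336122 + (185/3 - 1823)) - 350 = (3336122 - 5284/3) - 350 = 10003082/3 - 350 = 10002032/3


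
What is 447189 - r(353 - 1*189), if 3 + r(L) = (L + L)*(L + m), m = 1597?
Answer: -130416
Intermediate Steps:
r(L) = -3 + 2*L*(1597 + L) (r(L) = -3 + (L + L)*(L + 1597) = -3 + (2*L)*(1597 + L) = -3 + 2*L*(1597 + L))
447189 - r(353 - 1*189) = 447189 - (-3 + 2*(353 - 1*189)² + 3194*(353 - 1*189)) = 447189 - (-3 + 2*(353 - 189)² + 3194*(353 - 189)) = 447189 - (-3 + 2*164² + 3194*164) = 447189 - (-3 + 2*26896 + 523816) = 447189 - (-3 + 53792 + 523816) = 447189 - 1*577605 = 447189 - 577605 = -130416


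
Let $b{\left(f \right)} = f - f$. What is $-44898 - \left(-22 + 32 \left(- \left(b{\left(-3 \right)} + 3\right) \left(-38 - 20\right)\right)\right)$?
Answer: $-50444$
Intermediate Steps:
$b{\left(f \right)} = 0$
$-44898 - \left(-22 + 32 \left(- \left(b{\left(-3 \right)} + 3\right) \left(-38 - 20\right)\right)\right) = -44898 + \left(- 32 \left(- \left(0 + 3\right) \left(-38 - 20\right)\right) + 22\right) = -44898 + \left(- 32 \left(- 3 \left(-58\right)\right) + 22\right) = -44898 + \left(- 32 \left(\left(-1\right) \left(-174\right)\right) + 22\right) = -44898 + \left(\left(-32\right) 174 + 22\right) = -44898 + \left(-5568 + 22\right) = -44898 - 5546 = -50444$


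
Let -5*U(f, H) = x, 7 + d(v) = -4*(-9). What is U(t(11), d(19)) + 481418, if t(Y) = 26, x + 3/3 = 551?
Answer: 481308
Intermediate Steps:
d(v) = 29 (d(v) = -7 - 4*(-9) = -7 + 36 = 29)
x = 550 (x = -1 + 551 = 550)
U(f, H) = -110 (U(f, H) = -1/5*550 = -110)
U(t(11), d(19)) + 481418 = -110 + 481418 = 481308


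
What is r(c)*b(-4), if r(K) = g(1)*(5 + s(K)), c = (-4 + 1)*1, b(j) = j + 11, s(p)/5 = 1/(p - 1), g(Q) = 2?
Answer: 105/2 ≈ 52.500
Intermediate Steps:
s(p) = 5/(-1 + p) (s(p) = 5/(p - 1) = 5/(-1 + p))
b(j) = 11 + j
c = -3 (c = -3*1 = -3)
r(K) = 10 + 10/(-1 + K) (r(K) = 2*(5 + 5/(-1 + K)) = 10 + 10/(-1 + K))
r(c)*b(-4) = (10*(-3)/(-1 - 3))*(11 - 4) = (10*(-3)/(-4))*7 = (10*(-3)*(-¼))*7 = (15/2)*7 = 105/2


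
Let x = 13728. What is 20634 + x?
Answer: 34362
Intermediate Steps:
20634 + x = 20634 + 13728 = 34362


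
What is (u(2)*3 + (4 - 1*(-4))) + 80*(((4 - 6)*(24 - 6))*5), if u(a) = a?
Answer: -14386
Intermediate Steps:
(u(2)*3 + (4 - 1*(-4))) + 80*(((4 - 6)*(24 - 6))*5) = (2*3 + (4 - 1*(-4))) + 80*(((4 - 6)*(24 - 6))*5) = (6 + (4 + 4)) + 80*(-2*18*5) = (6 + 8) + 80*(-36*5) = 14 + 80*(-180) = 14 - 14400 = -14386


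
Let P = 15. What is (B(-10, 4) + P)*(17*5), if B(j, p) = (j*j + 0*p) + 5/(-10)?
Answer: 19465/2 ≈ 9732.5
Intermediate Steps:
B(j, p) = -½ + j² (B(j, p) = (j² + 0) + 5*(-⅒) = j² - ½ = -½ + j²)
(B(-10, 4) + P)*(17*5) = ((-½ + (-10)²) + 15)*(17*5) = ((-½ + 100) + 15)*85 = (199/2 + 15)*85 = (229/2)*85 = 19465/2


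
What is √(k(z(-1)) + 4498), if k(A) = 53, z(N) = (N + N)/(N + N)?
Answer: √4551 ≈ 67.461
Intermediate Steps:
z(N) = 1 (z(N) = (2*N)/((2*N)) = (2*N)*(1/(2*N)) = 1)
√(k(z(-1)) + 4498) = √(53 + 4498) = √4551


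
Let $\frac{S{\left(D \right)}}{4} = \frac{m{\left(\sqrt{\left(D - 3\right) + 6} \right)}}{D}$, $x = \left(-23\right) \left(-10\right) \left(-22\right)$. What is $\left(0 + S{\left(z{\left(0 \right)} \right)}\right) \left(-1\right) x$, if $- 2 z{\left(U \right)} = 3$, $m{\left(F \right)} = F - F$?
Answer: $0$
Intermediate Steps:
$m{\left(F \right)} = 0$
$x = -5060$ ($x = 230 \left(-22\right) = -5060$)
$z{\left(U \right)} = - \frac{3}{2}$ ($z{\left(U \right)} = \left(- \frac{1}{2}\right) 3 = - \frac{3}{2}$)
$S{\left(D \right)} = 0$ ($S{\left(D \right)} = 4 \frac{0}{D} = 4 \cdot 0 = 0$)
$\left(0 + S{\left(z{\left(0 \right)} \right)}\right) \left(-1\right) x = \left(0 + 0\right) \left(-1\right) \left(-5060\right) = 0 \left(-1\right) \left(-5060\right) = 0 \left(-5060\right) = 0$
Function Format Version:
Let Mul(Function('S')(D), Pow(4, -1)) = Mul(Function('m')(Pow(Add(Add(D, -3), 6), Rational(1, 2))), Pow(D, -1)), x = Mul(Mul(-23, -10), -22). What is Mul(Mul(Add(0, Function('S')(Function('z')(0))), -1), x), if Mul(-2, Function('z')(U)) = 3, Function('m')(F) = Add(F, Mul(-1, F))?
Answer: 0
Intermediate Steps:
Function('m')(F) = 0
x = -5060 (x = Mul(230, -22) = -5060)
Function('z')(U) = Rational(-3, 2) (Function('z')(U) = Mul(Rational(-1, 2), 3) = Rational(-3, 2))
Function('S')(D) = 0 (Function('S')(D) = Mul(4, Mul(0, Pow(D, -1))) = Mul(4, 0) = 0)
Mul(Mul(Add(0, Function('S')(Function('z')(0))), -1), x) = Mul(Mul(Add(0, 0), -1), -5060) = Mul(Mul(0, -1), -5060) = Mul(0, -5060) = 0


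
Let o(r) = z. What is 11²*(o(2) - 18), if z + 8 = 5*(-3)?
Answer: -4961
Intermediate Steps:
z = -23 (z = -8 + 5*(-3) = -8 - 15 = -23)
o(r) = -23
11²*(o(2) - 18) = 11²*(-23 - 18) = 121*(-41) = -4961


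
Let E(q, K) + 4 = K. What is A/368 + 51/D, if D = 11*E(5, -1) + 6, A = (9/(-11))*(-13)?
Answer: -200715/198352 ≈ -1.0119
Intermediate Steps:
E(q, K) = -4 + K
A = 117/11 (A = (9*(-1/11))*(-13) = -9/11*(-13) = 117/11 ≈ 10.636)
D = -49 (D = 11*(-4 - 1) + 6 = 11*(-5) + 6 = -55 + 6 = -49)
A/368 + 51/D = (117/11)/368 + 51/(-49) = (117/11)*(1/368) + 51*(-1/49) = 117/4048 - 51/49 = -200715/198352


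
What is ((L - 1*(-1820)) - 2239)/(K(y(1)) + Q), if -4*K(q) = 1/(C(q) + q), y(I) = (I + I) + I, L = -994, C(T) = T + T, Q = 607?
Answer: -50868/21851 ≈ -2.3279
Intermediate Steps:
C(T) = 2*T
y(I) = 3*I (y(I) = 2*I + I = 3*I)
K(q) = -1/(12*q) (K(q) = -1/(4*(2*q + q)) = -1/(3*q)/4 = -1/(12*q))
((L - 1*(-1820)) - 2239)/(K(y(1)) + Q) = ((-994 - 1*(-1820)) - 2239)/(-1/(12*(3*1)) + 607) = ((-994 + 1820) - 2239)/(-1/12/3 + 607) = (826 - 2239)/(-1/12*⅓ + 607) = -1413/(-1/36 + 607) = -1413/21851/36 = -1413*36/21851 = -50868/21851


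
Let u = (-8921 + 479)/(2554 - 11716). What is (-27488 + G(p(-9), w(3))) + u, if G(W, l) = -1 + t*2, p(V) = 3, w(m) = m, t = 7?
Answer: -13984306/509 ≈ -27474.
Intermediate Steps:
u = 469/509 (u = -8442/(-9162) = -8442*(-1/9162) = 469/509 ≈ 0.92141)
G(W, l) = 13 (G(W, l) = -1 + 7*2 = -1 + 14 = 13)
(-27488 + G(p(-9), w(3))) + u = (-27488 + 13) + 469/509 = -27475 + 469/509 = -13984306/509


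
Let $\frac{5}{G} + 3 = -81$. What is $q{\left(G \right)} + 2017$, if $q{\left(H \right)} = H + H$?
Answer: $\frac{84709}{42} \approx 2016.9$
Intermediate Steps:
$G = - \frac{5}{84}$ ($G = \frac{5}{-3 - 81} = \frac{5}{-84} = 5 \left(- \frac{1}{84}\right) = - \frac{5}{84} \approx -0.059524$)
$q{\left(H \right)} = 2 H$
$q{\left(G \right)} + 2017 = 2 \left(- \frac{5}{84}\right) + 2017 = - \frac{5}{42} + 2017 = \frac{84709}{42}$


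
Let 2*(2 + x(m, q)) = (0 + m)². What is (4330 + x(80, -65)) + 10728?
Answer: 18256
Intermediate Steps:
x(m, q) = -2 + m²/2 (x(m, q) = -2 + (0 + m)²/2 = -2 + m²/2)
(4330 + x(80, -65)) + 10728 = (4330 + (-2 + (½)*80²)) + 10728 = (4330 + (-2 + (½)*6400)) + 10728 = (4330 + (-2 + 3200)) + 10728 = (4330 + 3198) + 10728 = 7528 + 10728 = 18256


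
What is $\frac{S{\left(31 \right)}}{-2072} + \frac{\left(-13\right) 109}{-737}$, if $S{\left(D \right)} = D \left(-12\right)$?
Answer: $\frac{802547}{381766} \approx 2.1022$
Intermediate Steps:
$S{\left(D \right)} = - 12 D$
$\frac{S{\left(31 \right)}}{-2072} + \frac{\left(-13\right) 109}{-737} = \frac{\left(-12\right) 31}{-2072} + \frac{\left(-13\right) 109}{-737} = \left(-372\right) \left(- \frac{1}{2072}\right) - - \frac{1417}{737} = \frac{93}{518} + \frac{1417}{737} = \frac{802547}{381766}$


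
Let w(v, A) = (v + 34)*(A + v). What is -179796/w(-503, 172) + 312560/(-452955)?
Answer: -25992199804/14063256249 ≈ -1.8482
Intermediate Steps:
w(v, A) = (34 + v)*(A + v)
-179796/w(-503, 172) + 312560/(-452955) = -179796/((-503)**2 + 34*172 + 34*(-503) + 172*(-503)) + 312560/(-452955) = -179796/(253009 + 5848 - 17102 - 86516) + 312560*(-1/452955) = -179796/155239 - 62512/90591 = -25992199804/14063256249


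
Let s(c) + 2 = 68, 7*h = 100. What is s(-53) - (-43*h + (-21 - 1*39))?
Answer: 5182/7 ≈ 740.29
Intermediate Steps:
h = 100/7 (h = (⅐)*100 = 100/7 ≈ 14.286)
s(c) = 66 (s(c) = -2 + 68 = 66)
s(-53) - (-43*h + (-21 - 1*39)) = 66 - (-43*100/7 + (-21 - 1*39)) = 66 - (-4300/7 + (-21 - 39)) = 66 - (-4300/7 - 60) = 66 - 1*(-4720/7) = 66 + 4720/7 = 5182/7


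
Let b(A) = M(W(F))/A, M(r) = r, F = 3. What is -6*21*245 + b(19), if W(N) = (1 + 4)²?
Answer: -586505/19 ≈ -30869.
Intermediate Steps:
W(N) = 25 (W(N) = 5² = 25)
b(A) = 25/A
-6*21*245 + b(19) = -6*21*245 + 25/19 = -126*245 + 25*(1/19) = -30870 + 25/19 = -586505/19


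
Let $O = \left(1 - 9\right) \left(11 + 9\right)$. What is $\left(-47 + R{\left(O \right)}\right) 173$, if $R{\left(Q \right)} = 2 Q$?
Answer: $-63491$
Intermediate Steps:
$O = -160$ ($O = \left(-8\right) 20 = -160$)
$\left(-47 + R{\left(O \right)}\right) 173 = \left(-47 + 2 \left(-160\right)\right) 173 = \left(-47 - 320\right) 173 = \left(-367\right) 173 = -63491$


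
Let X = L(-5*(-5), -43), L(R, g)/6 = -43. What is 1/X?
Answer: -1/258 ≈ -0.0038760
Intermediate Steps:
L(R, g) = -258 (L(R, g) = 6*(-43) = -258)
X = -258
1/X = 1/(-258) = -1/258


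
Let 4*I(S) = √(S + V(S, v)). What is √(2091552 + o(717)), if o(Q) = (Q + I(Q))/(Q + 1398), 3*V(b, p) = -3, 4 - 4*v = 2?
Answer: √(4158215205180 + 470*√179)/1410 ≈ 1446.2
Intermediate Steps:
v = ½ (v = 1 - ¼*2 = 1 - ½ = ½ ≈ 0.50000)
V(b, p) = -1 (V(b, p) = (⅓)*(-3) = -1)
I(S) = √(-1 + S)/4 (I(S) = √(S - 1)/4 = √(-1 + S)/4)
o(Q) = (Q + √(-1 + Q)/4)/(1398 + Q) (o(Q) = (Q + √(-1 + Q)/4)/(Q + 1398) = (Q + √(-1 + Q)/4)/(1398 + Q))
√(2091552 + o(717)) = √(2091552 + (717 + √(-1 + 717)/4)/(1398 + 717)) = √(2091552 + (717 + √716/4)/2115) = √(2091552 + (717 + (2*√179)/4)/2115) = √(2091552 + (717 + √179/2)/2115) = √(2091552 + (239/705 + √179/4230)) = √(1474544399/705 + √179/4230)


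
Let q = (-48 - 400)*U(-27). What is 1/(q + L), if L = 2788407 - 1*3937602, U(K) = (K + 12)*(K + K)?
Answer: -1/1512075 ≈ -6.6134e-7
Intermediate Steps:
U(K) = 2*K*(12 + K) (U(K) = (12 + K)*(2*K) = 2*K*(12 + K))
q = -362880 (q = (-48 - 400)*(2*(-27)*(12 - 27)) = -896*(-27)*(-15) = -448*810 = -362880)
L = -1149195 (L = 2788407 - 3937602 = -1149195)
1/(q + L) = 1/(-362880 - 1149195) = 1/(-1512075) = -1/1512075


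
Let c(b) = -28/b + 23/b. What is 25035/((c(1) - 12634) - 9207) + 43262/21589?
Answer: 134873679/157211098 ≈ 0.85791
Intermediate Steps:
c(b) = -5/b
25035/((c(1) - 12634) - 9207) + 43262/21589 = 25035/((-5/1 - 12634) - 9207) + 43262/21589 = 25035/((-5*1 - 12634) - 9207) + 43262*(1/21589) = 25035/((-5 - 12634) - 9207) + 43262/21589 = 25035/(-12639 - 9207) + 43262/21589 = 25035/(-21846) + 43262/21589 = 25035*(-1/21846) + 43262/21589 = -8345/7282 + 43262/21589 = 134873679/157211098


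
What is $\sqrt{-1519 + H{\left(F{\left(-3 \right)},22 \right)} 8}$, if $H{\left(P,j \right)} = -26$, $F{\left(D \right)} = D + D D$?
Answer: $i \sqrt{1727} \approx 41.557 i$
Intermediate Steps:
$F{\left(D \right)} = D + D^{2}$
$\sqrt{-1519 + H{\left(F{\left(-3 \right)},22 \right)} 8} = \sqrt{-1519 - 208} = \sqrt{-1727} = i \sqrt{1727}$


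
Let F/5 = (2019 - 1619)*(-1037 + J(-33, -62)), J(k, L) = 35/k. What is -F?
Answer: 68512000/33 ≈ 2.0761e+6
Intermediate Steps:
F = -68512000/33 (F = 5*((2019 - 1619)*(-1037 + 35/(-33))) = 5*(400*(-1037 + 35*(-1/33))) = 5*(400*(-1037 - 35/33)) = 5*(400*(-34256/33)) = 5*(-13702400/33) = -68512000/33 ≈ -2.0761e+6)
-F = -1*(-68512000/33) = 68512000/33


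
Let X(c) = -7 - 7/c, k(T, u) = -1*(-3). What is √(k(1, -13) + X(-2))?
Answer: I*√2/2 ≈ 0.70711*I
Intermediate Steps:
k(T, u) = 3
X(c) = -7 - 7/c
√(k(1, -13) + X(-2)) = √(3 + (-7 - 7/(-2))) = √(3 + (-7 - 7*(-½))) = √(3 + (-7 + 7/2)) = √(3 - 7/2) = √(-½) = I*√2/2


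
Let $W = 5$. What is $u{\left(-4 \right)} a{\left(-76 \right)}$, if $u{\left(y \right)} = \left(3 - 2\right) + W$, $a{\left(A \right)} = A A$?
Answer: $34656$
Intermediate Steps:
$a{\left(A \right)} = A^{2}$
$u{\left(y \right)} = 6$ ($u{\left(y \right)} = \left(3 - 2\right) + 5 = 1 + 5 = 6$)
$u{\left(-4 \right)} a{\left(-76 \right)} = 6 \left(-76\right)^{2} = 6 \cdot 5776 = 34656$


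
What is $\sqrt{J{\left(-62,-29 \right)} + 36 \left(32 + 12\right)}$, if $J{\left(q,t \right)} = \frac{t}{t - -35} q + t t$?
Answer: $\frac{\sqrt{24522}}{3} \approx 52.198$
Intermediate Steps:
$J{\left(q,t \right)} = t^{2} + \frac{q t}{35 + t}$ ($J{\left(q,t \right)} = \frac{t}{t + 35} q + t^{2} = \frac{t}{35 + t} q + t^{2} = \frac{q t}{35 + t} + t^{2} = t^{2} + \frac{q t}{35 + t}$)
$\sqrt{J{\left(-62,-29 \right)} + 36 \left(32 + 12\right)} = \sqrt{- \frac{29 \left(-62 + \left(-29\right)^{2} + 35 \left(-29\right)\right)}{35 - 29} + 36 \left(32 + 12\right)} = \sqrt{- \frac{29 \left(-62 + 841 - 1015\right)}{6} + 36 \cdot 44} = \sqrt{\left(-29\right) \frac{1}{6} \left(-236\right) + 1584} = \sqrt{\frac{3422}{3} + 1584} = \sqrt{\frac{8174}{3}} = \frac{\sqrt{24522}}{3}$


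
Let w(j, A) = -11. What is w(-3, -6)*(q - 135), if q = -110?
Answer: 2695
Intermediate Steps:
w(-3, -6)*(q - 135) = -11*(-110 - 135) = -11*(-245) = 2695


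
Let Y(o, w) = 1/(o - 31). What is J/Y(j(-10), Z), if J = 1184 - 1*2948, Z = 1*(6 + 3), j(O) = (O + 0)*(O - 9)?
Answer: -280476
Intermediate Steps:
j(O) = O*(-9 + O)
Z = 9 (Z = 1*9 = 9)
J = -1764 (J = 1184 - 2948 = -1764)
Y(o, w) = 1/(-31 + o)
J/Y(j(-10), Z) = -(-54684 - 17640*(-9 - 10)) = -1764/(1/(-31 - 10*(-19))) = -1764/(1/(-31 + 190)) = -1764/(1/159) = -1764/1/159 = -1764*159 = -280476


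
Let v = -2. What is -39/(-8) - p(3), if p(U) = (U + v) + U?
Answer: 7/8 ≈ 0.87500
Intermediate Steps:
p(U) = -2 + 2*U (p(U) = (U - 2) + U = (-2 + U) + U = -2 + 2*U)
-39/(-8) - p(3) = -39/(-8) - (-2 + 2*3) = -39*(-1/8) - (-2 + 6) = 39/8 - 1*4 = 39/8 - 4 = 7/8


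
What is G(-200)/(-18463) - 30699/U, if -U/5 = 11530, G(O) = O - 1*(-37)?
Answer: 576192587/1064391950 ≈ 0.54134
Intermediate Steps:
G(O) = 37 + O (G(O) = O + 37 = 37 + O)
U = -57650 (U = -5*11530 = -57650)
G(-200)/(-18463) - 30699/U = (37 - 200)/(-18463) - 30699/(-57650) = -163*(-1/18463) - 30699*(-1/57650) = 163/18463 + 30699/57650 = 576192587/1064391950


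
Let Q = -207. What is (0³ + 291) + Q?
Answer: 84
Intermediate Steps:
(0³ + 291) + Q = (0³ + 291) - 207 = (0 + 291) - 207 = 291 - 207 = 84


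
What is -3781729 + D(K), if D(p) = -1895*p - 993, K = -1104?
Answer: -1690642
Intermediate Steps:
D(p) = -993 - 1895*p
-3781729 + D(K) = -3781729 + (-993 - 1895*(-1104)) = -3781729 + (-993 + 2092080) = -3781729 + 2091087 = -1690642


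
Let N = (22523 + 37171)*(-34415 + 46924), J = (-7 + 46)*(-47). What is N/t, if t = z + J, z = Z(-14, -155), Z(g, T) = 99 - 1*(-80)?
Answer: -373356123/827 ≈ -4.5146e+5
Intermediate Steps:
Z(g, T) = 179 (Z(g, T) = 99 + 80 = 179)
J = -1833 (J = 39*(-47) = -1833)
z = 179
N = 746712246 (N = 59694*12509 = 746712246)
t = -1654 (t = 179 - 1833 = -1654)
N/t = 746712246/(-1654) = 746712246*(-1/1654) = -373356123/827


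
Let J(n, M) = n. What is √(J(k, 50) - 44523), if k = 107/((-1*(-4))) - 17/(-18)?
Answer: I*√1601831/6 ≈ 210.94*I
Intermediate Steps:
k = 997/36 (k = 107/4 - 17*(-1/18) = 107*(¼) + 17/18 = 107/4 + 17/18 = 997/36 ≈ 27.694)
√(J(k, 50) - 44523) = √(997/36 - 44523) = √(-1601831/36) = I*√1601831/6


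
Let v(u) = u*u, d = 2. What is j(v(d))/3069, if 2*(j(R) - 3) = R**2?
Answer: 1/279 ≈ 0.0035842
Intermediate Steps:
v(u) = u**2
j(R) = 3 + R**2/2
j(v(d))/3069 = (3 + (2**2)**2/2)/3069 = (3 + (1/2)*4**2)*(1/3069) = (3 + (1/2)*16)*(1/3069) = (3 + 8)*(1/3069) = 11*(1/3069) = 1/279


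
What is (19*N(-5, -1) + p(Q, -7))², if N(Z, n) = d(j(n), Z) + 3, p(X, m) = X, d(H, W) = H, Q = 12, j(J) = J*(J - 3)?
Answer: 21025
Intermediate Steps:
j(J) = J*(-3 + J)
N(Z, n) = 3 + n*(-3 + n) (N(Z, n) = n*(-3 + n) + 3 = 3 + n*(-3 + n))
(19*N(-5, -1) + p(Q, -7))² = (19*(3 - (-3 - 1)) + 12)² = (19*(3 - 1*(-4)) + 12)² = (19*(3 + 4) + 12)² = (19*7 + 12)² = (133 + 12)² = 145² = 21025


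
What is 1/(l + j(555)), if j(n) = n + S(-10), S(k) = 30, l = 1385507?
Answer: 1/1386092 ≈ 7.2145e-7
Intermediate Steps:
j(n) = 30 + n (j(n) = n + 30 = 30 + n)
1/(l + j(555)) = 1/(1385507 + (30 + 555)) = 1/(1385507 + 585) = 1/1386092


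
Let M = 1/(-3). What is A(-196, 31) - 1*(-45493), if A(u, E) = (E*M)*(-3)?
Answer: 45524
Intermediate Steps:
M = -⅓ ≈ -0.33333
A(u, E) = E (A(u, E) = (E*(-⅓))*(-3) = -E/3*(-3) = E)
A(-196, 31) - 1*(-45493) = 31 - 1*(-45493) = 31 + 45493 = 45524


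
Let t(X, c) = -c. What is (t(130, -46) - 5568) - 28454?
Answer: -33976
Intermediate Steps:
(t(130, -46) - 5568) - 28454 = (-1*(-46) - 5568) - 28454 = (46 - 5568) - 28454 = -5522 - 28454 = -33976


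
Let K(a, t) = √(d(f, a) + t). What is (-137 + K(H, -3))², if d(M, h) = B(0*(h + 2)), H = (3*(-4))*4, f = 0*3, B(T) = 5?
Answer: (137 - √2)² ≈ 18384.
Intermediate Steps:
f = 0
H = -48 (H = -12*4 = -48)
d(M, h) = 5
K(a, t) = √(5 + t)
(-137 + K(H, -3))² = (-137 + √(5 - 3))² = (-137 + √2)²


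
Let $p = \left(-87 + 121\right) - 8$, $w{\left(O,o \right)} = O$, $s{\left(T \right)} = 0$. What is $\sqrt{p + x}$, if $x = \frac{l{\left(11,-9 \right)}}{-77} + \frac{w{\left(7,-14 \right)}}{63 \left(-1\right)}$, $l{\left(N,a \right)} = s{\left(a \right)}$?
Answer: $\frac{\sqrt{233}}{3} \approx 5.0881$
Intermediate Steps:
$l{\left(N,a \right)} = 0$
$p = 26$ ($p = 34 - 8 = 26$)
$x = - \frac{1}{9}$ ($x = \frac{0}{-77} + \frac{7}{63 \left(-1\right)} = 0 \left(- \frac{1}{77}\right) + \frac{7}{-63} = 0 + 7 \left(- \frac{1}{63}\right) = 0 - \frac{1}{9} = - \frac{1}{9} \approx -0.11111$)
$\sqrt{p + x} = \sqrt{26 - \frac{1}{9}} = \sqrt{\frac{233}{9}} = \frac{\sqrt{233}}{3}$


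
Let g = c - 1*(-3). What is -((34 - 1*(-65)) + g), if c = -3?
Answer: -99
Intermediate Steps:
g = 0 (g = -3 - 1*(-3) = -3 + 3 = 0)
-((34 - 1*(-65)) + g) = -((34 - 1*(-65)) + 0) = -((34 + 65) + 0) = -(99 + 0) = -1*99 = -99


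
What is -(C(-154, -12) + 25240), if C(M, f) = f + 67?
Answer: -25295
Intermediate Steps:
C(M, f) = 67 + f
-(C(-154, -12) + 25240) = -((67 - 12) + 25240) = -(55 + 25240) = -1*25295 = -25295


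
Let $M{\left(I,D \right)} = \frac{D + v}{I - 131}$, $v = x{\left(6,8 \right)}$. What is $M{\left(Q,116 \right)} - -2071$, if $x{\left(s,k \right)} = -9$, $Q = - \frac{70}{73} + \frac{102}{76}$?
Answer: $\frac{750090683}{362331} \approx 2070.2$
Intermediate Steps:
$Q = \frac{1063}{2774}$ ($Q = \left(-70\right) \frac{1}{73} + 102 \cdot \frac{1}{76} = - \frac{70}{73} + \frac{51}{38} = \frac{1063}{2774} \approx 0.3832$)
$v = -9$
$M{\left(I,D \right)} = \frac{-9 + D}{-131 + I}$ ($M{\left(I,D \right)} = \frac{D - 9}{I - 131} = \frac{-9 + D}{-131 + I}$)
$M{\left(Q,116 \right)} - -2071 = \frac{-9 + 116}{-131 + \frac{1063}{2774}} - -2071 = \frac{1}{- \frac{362331}{2774}} \cdot 107 + 2071 = \left(- \frac{2774}{362331}\right) 107 + 2071 = - \frac{296818}{362331} + 2071 = \frac{750090683}{362331}$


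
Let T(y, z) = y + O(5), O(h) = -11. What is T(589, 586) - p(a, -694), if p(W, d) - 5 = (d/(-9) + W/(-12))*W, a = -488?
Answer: 522437/9 ≈ 58049.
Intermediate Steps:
p(W, d) = 5 + W*(-d/9 - W/12) (p(W, d) = 5 + (d/(-9) + W/(-12))*W = 5 + (d*(-⅑) + W*(-1/12))*W = 5 + (-d/9 - W/12)*W = 5 + W*(-d/9 - W/12))
T(y, z) = -11 + y (T(y, z) = y - 11 = -11 + y)
T(589, 586) - p(a, -694) = (-11 + 589) - (5 - 1/12*(-488)² - ⅑*(-488)*(-694)) = 578 - (5 - 1/12*238144 - 338672/9) = 578 - (5 - 59536/3 - 338672/9) = 578 - 1*(-517235/9) = 578 + 517235/9 = 522437/9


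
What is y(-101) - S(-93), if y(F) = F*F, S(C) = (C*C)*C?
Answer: 814558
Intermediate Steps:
S(C) = C**3 (S(C) = C**2*C = C**3)
y(F) = F**2
y(-101) - S(-93) = (-101)**2 - 1*(-93)**3 = 10201 - 1*(-804357) = 10201 + 804357 = 814558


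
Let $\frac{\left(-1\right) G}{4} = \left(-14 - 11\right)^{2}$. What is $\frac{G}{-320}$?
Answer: $\frac{125}{16} \approx 7.8125$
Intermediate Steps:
$G = -2500$ ($G = - 4 \left(-14 - 11\right)^{2} = - 4 \left(-25\right)^{2} = \left(-4\right) 625 = -2500$)
$\frac{G}{-320} = - \frac{2500}{-320} = \left(-2500\right) \left(- \frac{1}{320}\right) = \frac{125}{16}$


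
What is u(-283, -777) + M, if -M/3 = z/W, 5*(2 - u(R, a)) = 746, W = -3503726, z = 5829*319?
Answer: -2550850571/17518630 ≈ -145.61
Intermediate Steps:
z = 1859451
u(R, a) = -736/5 (u(R, a) = 2 - ⅕*746 = 2 - 746/5 = -736/5)
M = 5578353/3503726 (M = -5578353/(-3503726) = -5578353*(-1)/3503726 = -3*(-1859451/3503726) = 5578353/3503726 ≈ 1.5921)
u(-283, -777) + M = -736/5 + 5578353/3503726 = -2550850571/17518630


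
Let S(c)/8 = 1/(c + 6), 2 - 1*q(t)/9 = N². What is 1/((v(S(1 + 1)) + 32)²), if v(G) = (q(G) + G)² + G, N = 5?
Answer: 1/1803615961 ≈ 5.5444e-10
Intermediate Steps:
q(t) = -207 (q(t) = 18 - 9*5² = 18 - 9*25 = 18 - 225 = -207)
S(c) = 8/(6 + c) (S(c) = 8/(c + 6) = 8/(6 + c))
v(G) = G + (-207 + G)² (v(G) = (-207 + G)² + G = G + (-207 + G)²)
1/((v(S(1 + 1)) + 32)²) = 1/(((8/(6 + (1 + 1)) + (-207 + 8/(6 + (1 + 1)))²) + 32)²) = 1/(((8/(6 + 2) + (-207 + 8/(6 + 2))²) + 32)²) = 1/(((8/8 + (-207 + 8/8)²) + 32)²) = 1/(((8*(⅛) + (-207 + 8*(⅛))²) + 32)²) = 1/(((1 + (-207 + 1)²) + 32)²) = 1/(((1 + (-206)²) + 32)²) = 1/(((1 + 42436) + 32)²) = 1/((42437 + 32)²) = 1/(42469²) = 1/1803615961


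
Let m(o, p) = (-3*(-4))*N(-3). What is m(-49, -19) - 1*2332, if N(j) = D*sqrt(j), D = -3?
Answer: -2332 - 36*I*sqrt(3) ≈ -2332.0 - 62.354*I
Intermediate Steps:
N(j) = -3*sqrt(j)
m(o, p) = -36*I*sqrt(3) (m(o, p) = (-3*(-4))*(-3*I*sqrt(3)) = 12*(-3*I*sqrt(3)) = -36*I*sqrt(3))
m(-49, -19) - 1*2332 = -36*I*sqrt(3) - 1*2332 = -36*I*sqrt(3) - 2332 = -2332 - 36*I*sqrt(3)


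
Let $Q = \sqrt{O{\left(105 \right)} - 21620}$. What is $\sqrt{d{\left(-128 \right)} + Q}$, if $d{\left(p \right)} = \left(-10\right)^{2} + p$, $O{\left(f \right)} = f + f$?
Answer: $\sqrt{-28 + i \sqrt{21410}} \approx 7.7774 + 9.4068 i$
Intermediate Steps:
$O{\left(f \right)} = 2 f$
$d{\left(p \right)} = 100 + p$
$Q = i \sqrt{21410}$ ($Q = \sqrt{2 \cdot 105 - 21620} = \sqrt{210 - 21620} = \sqrt{-21410} = i \sqrt{21410} \approx 146.32 i$)
$\sqrt{d{\left(-128 \right)} + Q} = \sqrt{\left(100 - 128\right) + i \sqrt{21410}} = \sqrt{-28 + i \sqrt{21410}}$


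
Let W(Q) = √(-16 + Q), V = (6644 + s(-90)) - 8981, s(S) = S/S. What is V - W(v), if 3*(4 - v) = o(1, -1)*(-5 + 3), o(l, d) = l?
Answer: -2336 - I*√102/3 ≈ -2336.0 - 3.3665*I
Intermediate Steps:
s(S) = 1
V = -2336 (V = (6644 + 1) - 8981 = 6645 - 8981 = -2336)
v = 14/3 (v = 4 - (-5 + 3)/3 = 4 - (-2)/3 = 4 - ⅓*(-2) = 4 + ⅔ = 14/3 ≈ 4.6667)
V - W(v) = -2336 - √(-16 + 14/3) = -2336 - √(-34/3) = -2336 - I*√102/3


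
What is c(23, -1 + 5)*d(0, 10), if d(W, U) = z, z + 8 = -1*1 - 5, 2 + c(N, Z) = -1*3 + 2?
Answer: 42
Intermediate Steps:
c(N, Z) = -3 (c(N, Z) = -2 + (-1*3 + 2) = -2 + (-3 + 2) = -2 - 1 = -3)
z = -14 (z = -8 + (-1*1 - 5) = -8 + (-1 - 5) = -8 - 6 = -14)
d(W, U) = -14
c(23, -1 + 5)*d(0, 10) = -3*(-14) = 42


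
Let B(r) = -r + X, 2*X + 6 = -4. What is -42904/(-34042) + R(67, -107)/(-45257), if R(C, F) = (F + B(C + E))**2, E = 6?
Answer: 388309439/770319397 ≈ 0.50409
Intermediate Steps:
X = -5 (X = -3 + (1/2)*(-4) = -3 - 2 = -5)
B(r) = -5 - r (B(r) = -r - 5 = -5 - r)
R(C, F) = (-11 + F - C)**2 (R(C, F) = (F + (-5 - (C + 6)))**2 = (F + (-5 - (6 + C)))**2 = (F + (-5 + (-6 - C)))**2 = (F + (-11 - C))**2 = (-11 + F - C)**2)
-42904/(-34042) + R(67, -107)/(-45257) = -42904/(-34042) + (11 + 67 - 1*(-107))**2/(-45257) = -42904*(-1/34042) + (11 + 67 + 107)**2*(-1/45257) = 21452/17021 + 185**2*(-1/45257) = 21452/17021 + 34225*(-1/45257) = 21452/17021 - 34225/45257 = 388309439/770319397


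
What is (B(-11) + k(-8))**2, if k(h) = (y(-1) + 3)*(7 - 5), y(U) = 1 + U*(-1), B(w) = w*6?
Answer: 3136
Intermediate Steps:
B(w) = 6*w
y(U) = 1 - U
k(h) = 10 (k(h) = ((1 - 1*(-1)) + 3)*(7 - 5) = ((1 + 1) + 3)*2 = (2 + 3)*2 = 5*2 = 10)
(B(-11) + k(-8))**2 = (6*(-11) + 10)**2 = (-66 + 10)**2 = (-56)**2 = 3136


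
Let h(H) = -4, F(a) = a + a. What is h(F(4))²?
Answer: 16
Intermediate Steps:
F(a) = 2*a
h(F(4))² = (-4)² = 16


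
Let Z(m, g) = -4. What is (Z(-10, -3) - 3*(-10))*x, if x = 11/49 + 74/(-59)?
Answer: -77402/2891 ≈ -26.773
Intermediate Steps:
x = -2977/2891 (x = 11*(1/49) + 74*(-1/59) = 11/49 - 74/59 = -2977/2891 ≈ -1.0297)
(Z(-10, -3) - 3*(-10))*x = (-4 - 3*(-10))*(-2977/2891) = (-4 + 30)*(-2977/2891) = 26*(-2977/2891) = -77402/2891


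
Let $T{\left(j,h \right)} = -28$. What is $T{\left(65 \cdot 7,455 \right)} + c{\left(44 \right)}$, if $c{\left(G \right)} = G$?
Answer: $16$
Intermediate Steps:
$T{\left(65 \cdot 7,455 \right)} + c{\left(44 \right)} = -28 + 44 = 16$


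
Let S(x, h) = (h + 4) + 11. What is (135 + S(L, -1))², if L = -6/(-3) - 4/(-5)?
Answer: 22201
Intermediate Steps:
L = 14/5 (L = -6*(-⅓) - 4*(-⅕) = 2 + ⅘ = 14/5 ≈ 2.8000)
S(x, h) = 15 + h (S(x, h) = (4 + h) + 11 = 15 + h)
(135 + S(L, -1))² = (135 + (15 - 1))² = (135 + 14)² = 149² = 22201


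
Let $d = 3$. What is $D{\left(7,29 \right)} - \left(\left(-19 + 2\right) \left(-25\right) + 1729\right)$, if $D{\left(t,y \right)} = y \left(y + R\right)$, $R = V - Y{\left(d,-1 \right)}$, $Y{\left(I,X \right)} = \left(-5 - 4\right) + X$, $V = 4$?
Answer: $-907$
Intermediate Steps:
$Y{\left(I,X \right)} = -9 + X$
$R = 14$ ($R = 4 - \left(-9 - 1\right) = 4 - -10 = 4 + 10 = 14$)
$D{\left(t,y \right)} = y \left(14 + y\right)$ ($D{\left(t,y \right)} = y \left(y + 14\right) = y \left(14 + y\right)$)
$D{\left(7,29 \right)} - \left(\left(-19 + 2\right) \left(-25\right) + 1729\right) = 29 \left(14 + 29\right) - \left(\left(-19 + 2\right) \left(-25\right) + 1729\right) = 29 \cdot 43 - \left(\left(-17\right) \left(-25\right) + 1729\right) = 1247 - \left(425 + 1729\right) = 1247 - 2154 = -907$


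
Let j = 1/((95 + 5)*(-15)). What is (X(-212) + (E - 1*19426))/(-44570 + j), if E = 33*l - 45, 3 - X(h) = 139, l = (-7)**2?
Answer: 26985000/66855001 ≈ 0.40363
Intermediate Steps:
l = 49
X(h) = -136 (X(h) = 3 - 1*139 = 3 - 139 = -136)
E = 1572 (E = 33*49 - 45 = 1617 - 45 = 1572)
j = -1/1500 (j = 1/(100*(-15)) = 1/(-1500) = -1/1500 ≈ -0.00066667)
(X(-212) + (E - 1*19426))/(-44570 + j) = (-136 + (1572 - 1*19426))/(-44570 - 1/1500) = (-136 + (1572 - 19426))/(-66855001/1500) = (-136 - 17854)*(-1500/66855001) = -17990*(-1500/66855001) = 26985000/66855001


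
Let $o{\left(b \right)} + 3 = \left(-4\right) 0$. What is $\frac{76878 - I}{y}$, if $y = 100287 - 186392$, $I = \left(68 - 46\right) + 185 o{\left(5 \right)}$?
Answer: $- \frac{77411}{86105} \approx -0.89903$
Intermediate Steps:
$o{\left(b \right)} = -3$ ($o{\left(b \right)} = -3 - 0 = -3 + 0 = -3$)
$I = -533$ ($I = \left(68 - 46\right) + 185 \left(-3\right) = 22 - 555 = -533$)
$y = -86105$
$\frac{76878 - I}{y} = \frac{76878 - -533}{-86105} = \left(76878 + 533\right) \left(- \frac{1}{86105}\right) = 77411 \left(- \frac{1}{86105}\right) = - \frac{77411}{86105}$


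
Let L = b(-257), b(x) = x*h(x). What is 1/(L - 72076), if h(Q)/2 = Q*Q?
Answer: -1/34021262 ≈ -2.9393e-8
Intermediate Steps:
h(Q) = 2*Q² (h(Q) = 2*(Q*Q) = 2*Q²)
b(x) = 2*x³ (b(x) = x*(2*x²) = 2*x³)
L = -33949186 (L = 2*(-257)³ = 2*(-16974593) = -33949186)
1/(L - 72076) = 1/(-33949186 - 72076) = 1/(-34021262) = -1/34021262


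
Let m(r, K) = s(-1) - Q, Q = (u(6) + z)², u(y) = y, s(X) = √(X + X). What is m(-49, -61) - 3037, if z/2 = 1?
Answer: -3101 + I*√2 ≈ -3101.0 + 1.4142*I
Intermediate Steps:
z = 2 (z = 2*1 = 2)
s(X) = √2*√X (s(X) = √(2*X) = √2*√X)
Q = 64 (Q = (6 + 2)² = 8² = 64)
m(r, K) = -64 + I*√2 (m(r, K) = √2*√(-1) - 1*64 = √2*I - 64 = I*√2 - 64 = -64 + I*√2)
m(-49, -61) - 3037 = (-64 + I*√2) - 3037 = -3101 + I*√2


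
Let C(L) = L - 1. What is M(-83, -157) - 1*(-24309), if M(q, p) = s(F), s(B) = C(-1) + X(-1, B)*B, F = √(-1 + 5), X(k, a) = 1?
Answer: 24309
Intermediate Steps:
C(L) = -1 + L
F = 2 (F = √4 = 2)
s(B) = -2 + B (s(B) = (-1 - 1) + 1*B = -2 + B)
M(q, p) = 0 (M(q, p) = -2 + 2 = 0)
M(-83, -157) - 1*(-24309) = 0 - 1*(-24309) = 0 + 24309 = 24309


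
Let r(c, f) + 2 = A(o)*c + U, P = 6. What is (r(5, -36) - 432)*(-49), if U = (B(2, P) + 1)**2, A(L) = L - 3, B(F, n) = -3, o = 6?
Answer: 20335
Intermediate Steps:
A(L) = -3 + L
U = 4 (U = (-3 + 1)**2 = (-2)**2 = 4)
r(c, f) = 2 + 3*c (r(c, f) = -2 + ((-3 + 6)*c + 4) = -2 + (3*c + 4) = -2 + (4 + 3*c) = 2 + 3*c)
(r(5, -36) - 432)*(-49) = ((2 + 3*5) - 432)*(-49) = ((2 + 15) - 432)*(-49) = (17 - 432)*(-49) = -415*(-49) = 20335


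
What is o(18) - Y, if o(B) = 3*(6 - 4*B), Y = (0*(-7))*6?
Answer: -198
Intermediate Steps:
Y = 0 (Y = 0*6 = 0)
o(B) = 18 - 12*B
o(18) - Y = (18 - 12*18) - 1*0 = (18 - 216) + 0 = -198 + 0 = -198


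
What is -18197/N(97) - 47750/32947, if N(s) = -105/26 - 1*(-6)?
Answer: -15590385784/1680297 ≈ -9278.3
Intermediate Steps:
N(s) = 51/26 (N(s) = -105*1/26 + 6 = -105/26 + 6 = 51/26)
-18197/N(97) - 47750/32947 = -18197/51/26 - 47750/32947 = -18197*26/51 - 47750*1/32947 = -473122/51 - 47750/32947 = -15590385784/1680297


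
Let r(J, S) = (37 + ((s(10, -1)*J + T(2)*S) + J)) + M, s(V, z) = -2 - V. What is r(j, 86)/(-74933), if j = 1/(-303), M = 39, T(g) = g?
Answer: -75155/22704699 ≈ -0.0033101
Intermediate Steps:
j = -1/303 ≈ -0.0033003
r(J, S) = 76 - 11*J + 2*S (r(J, S) = (37 + (((-2 - 1*10)*J + 2*S) + J)) + 39 = (37 + (((-2 - 10)*J + 2*S) + J)) + 39 = (37 + ((-12*J + 2*S) + J)) + 39 = (37 + (-11*J + 2*S)) + 39 = (37 - 11*J + 2*S) + 39 = 76 - 11*J + 2*S)
r(j, 86)/(-74933) = (76 - 11*(-1/303) + 2*86)/(-74933) = (76 + 11/303 + 172)*(-1/74933) = (75155/303)*(-1/74933) = -75155/22704699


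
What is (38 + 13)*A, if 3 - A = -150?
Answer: 7803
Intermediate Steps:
A = 153 (A = 3 - 1*(-150) = 3 + 150 = 153)
(38 + 13)*A = (38 + 13)*153 = 51*153 = 7803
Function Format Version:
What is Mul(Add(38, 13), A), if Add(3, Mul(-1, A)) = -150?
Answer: 7803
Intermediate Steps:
A = 153 (A = Add(3, Mul(-1, -150)) = Add(3, 150) = 153)
Mul(Add(38, 13), A) = Mul(Add(38, 13), 153) = Mul(51, 153) = 7803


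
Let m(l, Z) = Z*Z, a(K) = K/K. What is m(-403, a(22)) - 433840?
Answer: -433839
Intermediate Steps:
a(K) = 1
m(l, Z) = Z²
m(-403, a(22)) - 433840 = 1² - 433840 = 1 - 433840 = -433839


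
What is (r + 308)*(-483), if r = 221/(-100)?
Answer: -14769657/100 ≈ -1.4770e+5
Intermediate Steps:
r = -221/100 (r = 221*(-1/100) = -221/100 ≈ -2.2100)
(r + 308)*(-483) = (-221/100 + 308)*(-483) = (30579/100)*(-483) = -14769657/100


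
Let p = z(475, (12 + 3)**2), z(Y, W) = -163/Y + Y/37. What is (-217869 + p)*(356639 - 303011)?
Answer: -205332392327868/17575 ≈ -1.1683e+10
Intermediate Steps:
z(Y, W) = -163/Y + Y/37 (z(Y, W) = -163/Y + Y*(1/37) = -163/Y + Y/37)
p = 219594/17575 (p = -163/475 + (1/37)*475 = -163*1/475 + 475/37 = -163/475 + 475/37 = 219594/17575 ≈ 12.495)
(-217869 + p)*(356639 - 303011) = (-217869 + 219594/17575)*(356639 - 303011) = -3828828081/17575*53628 = -205332392327868/17575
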